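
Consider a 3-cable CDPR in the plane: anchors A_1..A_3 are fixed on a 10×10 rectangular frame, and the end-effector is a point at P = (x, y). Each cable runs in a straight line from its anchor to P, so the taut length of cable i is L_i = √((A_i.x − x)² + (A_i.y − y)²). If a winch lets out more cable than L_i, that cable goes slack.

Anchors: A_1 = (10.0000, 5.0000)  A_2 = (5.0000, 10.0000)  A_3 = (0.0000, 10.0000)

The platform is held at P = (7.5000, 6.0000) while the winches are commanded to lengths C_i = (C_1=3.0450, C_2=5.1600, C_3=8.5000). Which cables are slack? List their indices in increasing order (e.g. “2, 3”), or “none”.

cable 1: √((2.5000)²+(-1.0000)²)=2.6926, C_1=3.0450: slack
cable 2: √((-2.5000)²+(4.0000)²)=4.7170, C_2=5.1600: slack
cable 3: √((-7.5000)²+(4.0000)²)=8.5000, C_3=8.5000: taut

1, 2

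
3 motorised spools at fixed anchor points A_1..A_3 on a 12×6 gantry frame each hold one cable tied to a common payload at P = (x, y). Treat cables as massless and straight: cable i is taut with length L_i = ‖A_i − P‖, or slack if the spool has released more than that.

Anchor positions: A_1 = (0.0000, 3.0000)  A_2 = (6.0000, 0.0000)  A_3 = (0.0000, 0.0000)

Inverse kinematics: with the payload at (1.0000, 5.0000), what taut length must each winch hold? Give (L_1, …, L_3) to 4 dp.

L_1: Δ = A_1−P = (-1.0000, -2.0000) → ‖Δ‖ = √5.0000 = 2.2361
L_2: Δ = A_2−P = (5.0000, -5.0000) → ‖Δ‖ = √50.0000 = 7.0711
L_3: Δ = A_3−P = (-1.0000, -5.0000) → ‖Δ‖ = √26.0000 = 5.0990

(2.2361, 7.0711, 5.0990)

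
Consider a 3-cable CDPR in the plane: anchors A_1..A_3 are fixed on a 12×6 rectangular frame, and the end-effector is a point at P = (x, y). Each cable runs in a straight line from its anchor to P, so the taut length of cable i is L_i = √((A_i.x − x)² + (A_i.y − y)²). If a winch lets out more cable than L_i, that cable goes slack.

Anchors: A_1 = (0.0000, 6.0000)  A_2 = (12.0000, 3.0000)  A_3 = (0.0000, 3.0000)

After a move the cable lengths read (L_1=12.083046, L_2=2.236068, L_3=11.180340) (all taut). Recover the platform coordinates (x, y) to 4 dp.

(11.0000, 1.0000)

each cable: (A_i−P)·(A_i−P) = L_i²; let k_i = ‖A_i‖²−L_i²
k_1 = 0.0000+36.0000−146.0000 = -110.0000
row 1: -24.0000x + 6.0000y = -258.0000  (k_2=148.0000)
row 2: 0.0000x + 6.0000y = 6.0000  (k_3=-116.0000)
Cramer on rows 1–2 → x = 11.0000, y = 1.0000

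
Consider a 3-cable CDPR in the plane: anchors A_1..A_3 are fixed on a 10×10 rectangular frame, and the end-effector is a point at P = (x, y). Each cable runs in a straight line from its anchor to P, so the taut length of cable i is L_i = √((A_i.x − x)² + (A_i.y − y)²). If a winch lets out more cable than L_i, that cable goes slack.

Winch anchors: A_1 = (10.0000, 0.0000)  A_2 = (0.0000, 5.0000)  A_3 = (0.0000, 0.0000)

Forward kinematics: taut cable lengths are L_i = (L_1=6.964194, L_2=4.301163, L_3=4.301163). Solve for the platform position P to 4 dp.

expand ‖A_i−P‖²=L_i² and subtract eq 1 (c_i ≔ ‖A_i‖²−L_i²)
c_1 = 100.0000+0.0000−48.5000 = 51.5000
eq1−eq2 → [20.0000  -10.0000]·P = 45.0000
eq1−eq3 → [20.0000  0.0000]·P = 70.0000
2×2 solve → P = (3.5000, 2.5000)

(3.5000, 2.5000)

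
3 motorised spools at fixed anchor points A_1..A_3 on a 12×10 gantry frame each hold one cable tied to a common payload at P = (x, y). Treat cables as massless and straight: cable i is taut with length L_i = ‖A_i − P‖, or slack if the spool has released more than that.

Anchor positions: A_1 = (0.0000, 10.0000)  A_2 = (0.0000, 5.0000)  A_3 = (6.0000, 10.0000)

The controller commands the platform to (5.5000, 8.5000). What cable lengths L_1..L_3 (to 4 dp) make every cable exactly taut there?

(5.7009, 6.5192, 1.5811)

L_1 = √((0.0000−5.5000)² + (10.0000−8.5000)²) = 5.7009
L_2 = √((0.0000−5.5000)² + (5.0000−8.5000)²) = 6.5192
L_3 = √((6.0000−5.5000)² + (10.0000−8.5000)²) = 1.5811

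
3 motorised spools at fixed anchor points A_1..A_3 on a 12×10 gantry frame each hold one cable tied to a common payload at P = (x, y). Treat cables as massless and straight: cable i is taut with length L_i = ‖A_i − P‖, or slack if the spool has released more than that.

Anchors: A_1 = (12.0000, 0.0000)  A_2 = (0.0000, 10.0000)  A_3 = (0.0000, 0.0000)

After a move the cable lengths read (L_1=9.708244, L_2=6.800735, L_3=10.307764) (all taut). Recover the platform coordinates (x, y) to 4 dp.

each cable: (A_i−P)·(A_i−P) = L_i²; let q_i = ‖A_i‖²−L_i²
q_1 = 144.0000+0.0000−94.2500 = 49.7500
row 1: 24.0000x − 20.0000y = -4.0000  (q_2=53.7500)
row 2: 24.0000x + 0.0000y = 156.0000  (q_3=-106.2500)
Cramer on rows 1–2 → x = 6.5000, y = 8.0000

(6.5000, 8.0000)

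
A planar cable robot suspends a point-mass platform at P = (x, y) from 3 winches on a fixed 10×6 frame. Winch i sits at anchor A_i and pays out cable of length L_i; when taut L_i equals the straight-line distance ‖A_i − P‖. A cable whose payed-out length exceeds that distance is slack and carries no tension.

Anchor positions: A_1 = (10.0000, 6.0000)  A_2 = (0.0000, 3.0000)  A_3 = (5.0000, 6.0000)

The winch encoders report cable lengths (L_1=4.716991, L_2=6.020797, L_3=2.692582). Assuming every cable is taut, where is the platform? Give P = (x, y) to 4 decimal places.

(6.0000, 3.5000)

each cable: (A_i−P)·(A_i−P) = L_i²; let c_i = ‖A_i‖²−L_i²
c_1 = 100.0000+36.0000−22.2500 = 113.7500
row 1: 20.0000x + 6.0000y = 141.0000  (c_2=-27.2500)
row 2: 10.0000x + 0.0000y = 60.0000  (c_3=53.7500)
Cramer on rows 1–2 → x = 6.0000, y = 3.5000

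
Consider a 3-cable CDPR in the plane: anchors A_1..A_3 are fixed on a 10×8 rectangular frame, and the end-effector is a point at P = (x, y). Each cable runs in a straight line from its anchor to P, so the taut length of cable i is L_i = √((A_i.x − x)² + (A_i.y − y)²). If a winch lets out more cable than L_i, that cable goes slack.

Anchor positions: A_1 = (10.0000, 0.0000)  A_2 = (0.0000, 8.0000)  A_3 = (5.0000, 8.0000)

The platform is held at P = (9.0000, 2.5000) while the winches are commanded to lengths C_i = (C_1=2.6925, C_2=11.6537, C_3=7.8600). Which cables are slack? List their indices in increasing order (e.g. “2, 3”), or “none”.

2, 3

i=1: geometric 2.6926 vs commanded 2.6925 ⇒ taut
i=2: geometric 10.5475 vs commanded 11.6537 ⇒ slack
i=3: geometric 6.8007 vs commanded 7.8600 ⇒ slack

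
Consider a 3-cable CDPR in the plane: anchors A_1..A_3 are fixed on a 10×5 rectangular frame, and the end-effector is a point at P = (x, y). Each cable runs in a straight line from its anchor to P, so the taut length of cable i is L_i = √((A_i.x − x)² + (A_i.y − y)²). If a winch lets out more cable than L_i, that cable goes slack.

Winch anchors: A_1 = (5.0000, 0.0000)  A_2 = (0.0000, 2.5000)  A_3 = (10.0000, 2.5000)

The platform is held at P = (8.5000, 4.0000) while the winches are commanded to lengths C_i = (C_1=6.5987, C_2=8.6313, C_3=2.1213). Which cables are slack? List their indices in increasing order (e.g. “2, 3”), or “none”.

1

i=1: geometric 5.3151 vs commanded 6.5987 ⇒ slack
i=2: geometric 8.6313 vs commanded 8.6313 ⇒ taut
i=3: geometric 2.1213 vs commanded 2.1213 ⇒ taut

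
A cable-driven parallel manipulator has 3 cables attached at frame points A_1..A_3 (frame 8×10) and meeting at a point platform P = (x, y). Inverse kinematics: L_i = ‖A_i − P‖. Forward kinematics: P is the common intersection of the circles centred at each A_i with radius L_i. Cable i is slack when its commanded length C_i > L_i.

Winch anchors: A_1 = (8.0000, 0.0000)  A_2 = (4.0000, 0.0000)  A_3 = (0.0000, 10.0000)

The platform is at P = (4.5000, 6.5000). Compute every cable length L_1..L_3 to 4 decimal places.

cable 1: Δx=3.5000, Δy=-6.5000; L_1 = √(Δx²+Δy²) = 7.3824
cable 2: Δx=-0.5000, Δy=-6.5000; L_2 = √(Δx²+Δy²) = 6.5192
cable 3: Δx=-4.5000, Δy=3.5000; L_3 = √(Δx²+Δy²) = 5.7009

(7.3824, 6.5192, 5.7009)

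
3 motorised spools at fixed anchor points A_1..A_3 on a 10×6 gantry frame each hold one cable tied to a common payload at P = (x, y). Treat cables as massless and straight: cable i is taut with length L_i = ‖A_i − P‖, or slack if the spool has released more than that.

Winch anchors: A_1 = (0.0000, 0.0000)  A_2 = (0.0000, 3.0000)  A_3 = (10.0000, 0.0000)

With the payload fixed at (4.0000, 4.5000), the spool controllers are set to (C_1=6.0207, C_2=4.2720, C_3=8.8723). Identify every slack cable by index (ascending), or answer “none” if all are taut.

3

cable 1: L_1 = ‖A_1−P‖ = 6.0208;  C_1 = 6.0207 → taut
cable 2: L_2 = ‖A_2−P‖ = 4.2720;  C_2 = 4.2720 → taut
cable 3: L_3 = ‖A_3−P‖ = 7.5000;  C_3 = 8.8723 → slack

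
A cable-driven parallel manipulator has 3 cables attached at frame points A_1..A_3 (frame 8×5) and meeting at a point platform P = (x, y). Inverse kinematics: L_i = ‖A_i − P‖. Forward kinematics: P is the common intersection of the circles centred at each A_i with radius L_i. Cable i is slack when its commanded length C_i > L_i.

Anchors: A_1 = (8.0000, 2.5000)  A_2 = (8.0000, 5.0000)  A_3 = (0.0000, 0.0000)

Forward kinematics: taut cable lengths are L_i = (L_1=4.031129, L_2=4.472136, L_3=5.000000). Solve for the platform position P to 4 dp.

expand ‖A_i−P‖²=L_i² and subtract eq 1 (c_i ≔ ‖A_i‖²−L_i²)
c_1 = 64.0000+6.2500−16.2500 = 54.0000
eq1−eq2 → [0.0000  -5.0000]·P = -15.0000
eq1−eq3 → [16.0000  5.0000]·P = 79.0000
2×2 solve → P = (4.0000, 3.0000)

(4.0000, 3.0000)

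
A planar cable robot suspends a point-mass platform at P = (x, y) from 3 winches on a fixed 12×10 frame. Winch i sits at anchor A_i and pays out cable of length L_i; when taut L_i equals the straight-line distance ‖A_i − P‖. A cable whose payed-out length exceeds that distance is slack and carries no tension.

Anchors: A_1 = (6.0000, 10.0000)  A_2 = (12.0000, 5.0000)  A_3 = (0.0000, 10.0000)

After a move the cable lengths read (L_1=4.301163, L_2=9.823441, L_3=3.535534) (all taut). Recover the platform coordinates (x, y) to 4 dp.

(2.5000, 7.5000)

expand ‖A_i−P‖²=L_i² and subtract eq 1 (q_i ≔ ‖A_i‖²−L_i²)
q_1 = 36.0000+100.0000−18.5000 = 117.5000
eq1−eq2 → [-12.0000  10.0000]·P = 45.0000
eq1−eq3 → [12.0000  0.0000]·P = 30.0000
2×2 solve → P = (2.5000, 7.5000)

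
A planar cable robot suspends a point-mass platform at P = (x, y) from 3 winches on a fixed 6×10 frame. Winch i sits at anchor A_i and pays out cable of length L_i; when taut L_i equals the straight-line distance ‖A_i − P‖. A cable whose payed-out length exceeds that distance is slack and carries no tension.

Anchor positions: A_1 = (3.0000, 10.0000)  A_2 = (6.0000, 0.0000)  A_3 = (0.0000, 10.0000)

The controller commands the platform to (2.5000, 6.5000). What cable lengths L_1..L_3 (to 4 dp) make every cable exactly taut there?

L_1 = √((3.0000−2.5000)² + (10.0000−6.5000)²) = 3.5355
L_2 = √((6.0000−2.5000)² + (0.0000−6.5000)²) = 7.3824
L_3 = √((0.0000−2.5000)² + (10.0000−6.5000)²) = 4.3012

(3.5355, 7.3824, 4.3012)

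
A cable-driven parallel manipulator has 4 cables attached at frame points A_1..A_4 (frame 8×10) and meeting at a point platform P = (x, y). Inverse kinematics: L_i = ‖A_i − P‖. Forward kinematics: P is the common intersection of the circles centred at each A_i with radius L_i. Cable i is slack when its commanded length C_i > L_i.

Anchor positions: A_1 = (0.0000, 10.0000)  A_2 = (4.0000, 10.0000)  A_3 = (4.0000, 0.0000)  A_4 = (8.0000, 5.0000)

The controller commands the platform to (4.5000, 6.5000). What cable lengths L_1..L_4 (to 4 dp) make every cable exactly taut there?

(5.7009, 3.5355, 6.5192, 3.8079)

L_1 = √((0.0000−4.5000)² + (10.0000−6.5000)²) = 5.7009
L_2 = √((4.0000−4.5000)² + (10.0000−6.5000)²) = 3.5355
L_3 = √((4.0000−4.5000)² + (0.0000−6.5000)²) = 6.5192
L_4 = √((8.0000−4.5000)² + (5.0000−6.5000)²) = 3.8079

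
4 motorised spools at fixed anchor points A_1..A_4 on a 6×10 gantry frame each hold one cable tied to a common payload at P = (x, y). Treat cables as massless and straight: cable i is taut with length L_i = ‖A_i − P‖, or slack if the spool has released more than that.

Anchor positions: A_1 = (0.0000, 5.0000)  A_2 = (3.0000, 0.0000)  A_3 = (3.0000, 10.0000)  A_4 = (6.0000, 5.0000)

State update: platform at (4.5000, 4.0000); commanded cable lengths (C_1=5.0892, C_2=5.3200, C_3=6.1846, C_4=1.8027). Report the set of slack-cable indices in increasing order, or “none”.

1, 2

cable 1: L_1 = ‖A_1−P‖ = 4.6098;  C_1 = 5.0892 → slack
cable 2: L_2 = ‖A_2−P‖ = 4.2720;  C_2 = 5.3200 → slack
cable 3: L_3 = ‖A_3−P‖ = 6.1847;  C_3 = 6.1846 → taut
cable 4: L_4 = ‖A_4−P‖ = 1.8028;  C_4 = 1.8027 → taut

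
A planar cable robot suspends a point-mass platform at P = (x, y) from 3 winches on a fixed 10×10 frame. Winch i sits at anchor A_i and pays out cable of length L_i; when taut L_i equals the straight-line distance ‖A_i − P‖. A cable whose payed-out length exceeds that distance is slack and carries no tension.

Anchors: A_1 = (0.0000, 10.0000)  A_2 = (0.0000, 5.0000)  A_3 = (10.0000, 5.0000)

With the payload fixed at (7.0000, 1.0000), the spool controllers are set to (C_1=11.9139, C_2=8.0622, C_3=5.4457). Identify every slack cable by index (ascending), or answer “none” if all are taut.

cable 1: L_1 = ‖A_1−P‖ = 11.4018;  C_1 = 11.9139 → slack
cable 2: L_2 = ‖A_2−P‖ = 8.0623;  C_2 = 8.0622 → taut
cable 3: L_3 = ‖A_3−P‖ = 5.0000;  C_3 = 5.4457 → slack

1, 3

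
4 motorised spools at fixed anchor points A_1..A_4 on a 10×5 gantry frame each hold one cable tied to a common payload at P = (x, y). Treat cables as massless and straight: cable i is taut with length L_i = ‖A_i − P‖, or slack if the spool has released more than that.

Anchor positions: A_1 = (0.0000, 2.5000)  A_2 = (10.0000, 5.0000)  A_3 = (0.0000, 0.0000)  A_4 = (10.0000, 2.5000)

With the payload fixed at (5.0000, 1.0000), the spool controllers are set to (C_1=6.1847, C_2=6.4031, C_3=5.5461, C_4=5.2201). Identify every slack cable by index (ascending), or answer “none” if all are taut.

cable 1: L_1 = ‖A_1−P‖ = 5.2202;  C_1 = 6.1847 → slack
cable 2: L_2 = ‖A_2−P‖ = 6.4031;  C_2 = 6.4031 → taut
cable 3: L_3 = ‖A_3−P‖ = 5.0990;  C_3 = 5.5461 → slack
cable 4: L_4 = ‖A_4−P‖ = 5.2202;  C_4 = 5.2201 → taut

1, 3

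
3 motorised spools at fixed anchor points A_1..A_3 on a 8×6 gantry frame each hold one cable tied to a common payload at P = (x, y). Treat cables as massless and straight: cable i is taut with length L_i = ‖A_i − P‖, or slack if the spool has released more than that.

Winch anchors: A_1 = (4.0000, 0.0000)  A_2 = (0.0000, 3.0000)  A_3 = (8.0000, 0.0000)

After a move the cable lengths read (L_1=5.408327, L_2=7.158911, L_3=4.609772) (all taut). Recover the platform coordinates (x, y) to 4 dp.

(7.0000, 4.5000)

circle eqns → linear via eq_j − eq_1; set q_j = A_j·A_j − L_j²
q_1 = 16.0000+0.0000−29.2500 = -13.2500
8.0000·x − 6.0000·y = q_1−q_2 = 29.0000
-8.0000·x + 0.0000·y = q_1−q_3 = -56.0000
solve first two rows → x=7.0000, y=4.5000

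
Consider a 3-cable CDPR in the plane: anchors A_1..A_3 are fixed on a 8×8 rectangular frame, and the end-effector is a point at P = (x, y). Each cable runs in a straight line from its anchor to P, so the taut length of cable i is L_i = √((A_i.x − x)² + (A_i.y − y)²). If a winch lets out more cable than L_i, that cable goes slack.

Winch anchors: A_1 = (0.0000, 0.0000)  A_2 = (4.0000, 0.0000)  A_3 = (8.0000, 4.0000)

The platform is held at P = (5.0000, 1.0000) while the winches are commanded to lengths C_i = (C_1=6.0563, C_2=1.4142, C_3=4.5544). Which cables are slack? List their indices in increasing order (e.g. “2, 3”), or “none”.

cable 1: √((-5.0000)²+(-1.0000)²)=5.0990, C_1=6.0563: slack
cable 2: √((-1.0000)²+(-1.0000)²)=1.4142, C_2=1.4142: taut
cable 3: √((3.0000)²+(3.0000)²)=4.2426, C_3=4.5544: slack

1, 3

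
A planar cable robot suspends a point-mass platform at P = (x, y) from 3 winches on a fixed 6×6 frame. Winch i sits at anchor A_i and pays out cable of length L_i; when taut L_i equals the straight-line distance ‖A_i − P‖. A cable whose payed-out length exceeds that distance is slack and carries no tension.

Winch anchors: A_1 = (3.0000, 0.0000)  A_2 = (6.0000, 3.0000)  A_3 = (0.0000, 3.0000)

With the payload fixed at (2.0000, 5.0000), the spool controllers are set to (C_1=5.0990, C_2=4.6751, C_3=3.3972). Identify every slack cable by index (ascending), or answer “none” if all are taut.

cable 1: L_1 = ‖A_1−P‖ = 5.0990;  C_1 = 5.0990 → taut
cable 2: L_2 = ‖A_2−P‖ = 4.4721;  C_2 = 4.6751 → slack
cable 3: L_3 = ‖A_3−P‖ = 2.8284;  C_3 = 3.3972 → slack

2, 3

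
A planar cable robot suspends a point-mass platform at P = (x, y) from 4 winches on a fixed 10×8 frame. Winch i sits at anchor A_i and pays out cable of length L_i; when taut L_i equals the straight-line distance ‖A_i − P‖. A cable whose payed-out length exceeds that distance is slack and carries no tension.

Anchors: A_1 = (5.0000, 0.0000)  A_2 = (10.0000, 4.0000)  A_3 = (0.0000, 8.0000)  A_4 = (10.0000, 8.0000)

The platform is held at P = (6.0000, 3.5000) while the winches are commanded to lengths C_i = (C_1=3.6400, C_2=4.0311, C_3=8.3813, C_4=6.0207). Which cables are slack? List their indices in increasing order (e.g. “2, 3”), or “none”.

3

cable 1: √((-1.0000)²+(-3.5000)²)=3.6401, C_1=3.6400: taut
cable 2: √((4.0000)²+(0.5000)²)=4.0311, C_2=4.0311: taut
cable 3: √((-6.0000)²+(4.5000)²)=7.5000, C_3=8.3813: slack
cable 4: √((4.0000)²+(4.5000)²)=6.0208, C_4=6.0207: taut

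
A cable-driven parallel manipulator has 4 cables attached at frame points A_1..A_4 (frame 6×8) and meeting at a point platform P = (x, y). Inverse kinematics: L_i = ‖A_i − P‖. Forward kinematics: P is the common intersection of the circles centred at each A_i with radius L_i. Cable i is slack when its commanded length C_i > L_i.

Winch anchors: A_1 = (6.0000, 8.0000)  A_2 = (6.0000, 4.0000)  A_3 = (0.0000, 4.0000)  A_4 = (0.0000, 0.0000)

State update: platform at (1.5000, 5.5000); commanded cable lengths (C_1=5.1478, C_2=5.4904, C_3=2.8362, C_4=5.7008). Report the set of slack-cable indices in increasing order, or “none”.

cable 1: L_1 = ‖A_1−P‖ = 5.1478;  C_1 = 5.1478 → taut
cable 2: L_2 = ‖A_2−P‖ = 4.7434;  C_2 = 5.4904 → slack
cable 3: L_3 = ‖A_3−P‖ = 2.1213;  C_3 = 2.8362 → slack
cable 4: L_4 = ‖A_4−P‖ = 5.7009;  C_4 = 5.7008 → taut

2, 3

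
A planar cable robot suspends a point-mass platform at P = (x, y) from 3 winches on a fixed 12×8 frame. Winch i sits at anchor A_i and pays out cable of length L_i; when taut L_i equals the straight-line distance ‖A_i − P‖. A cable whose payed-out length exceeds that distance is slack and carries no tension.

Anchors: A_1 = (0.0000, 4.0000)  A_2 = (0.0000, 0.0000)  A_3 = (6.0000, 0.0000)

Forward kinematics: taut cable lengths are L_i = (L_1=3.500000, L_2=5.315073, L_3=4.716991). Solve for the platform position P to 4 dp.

(3.5000, 4.0000)

circle eqns → linear via eq_j − eq_1; set q_j = A_j·A_j − L_j²
q_1 = 0.0000+16.0000−12.2500 = 3.7500
0.0000·x + 8.0000·y = q_1−q_2 = 32.0000
-12.0000·x + 8.0000·y = q_1−q_3 = -10.0000
solve first two rows → x=3.5000, y=4.0000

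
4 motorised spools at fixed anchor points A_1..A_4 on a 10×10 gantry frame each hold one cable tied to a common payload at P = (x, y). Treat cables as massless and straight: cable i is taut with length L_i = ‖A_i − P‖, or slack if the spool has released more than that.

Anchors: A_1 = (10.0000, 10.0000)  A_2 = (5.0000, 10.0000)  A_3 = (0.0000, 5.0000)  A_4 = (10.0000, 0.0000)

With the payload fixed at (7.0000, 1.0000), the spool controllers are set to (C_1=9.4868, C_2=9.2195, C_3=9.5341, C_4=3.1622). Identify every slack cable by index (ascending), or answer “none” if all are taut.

cable 1: L_1 = ‖A_1−P‖ = 9.4868;  C_1 = 9.4868 → taut
cable 2: L_2 = ‖A_2−P‖ = 9.2195;  C_2 = 9.2195 → taut
cable 3: L_3 = ‖A_3−P‖ = 8.0623;  C_3 = 9.5341 → slack
cable 4: L_4 = ‖A_4−P‖ = 3.1623;  C_4 = 3.1622 → taut

3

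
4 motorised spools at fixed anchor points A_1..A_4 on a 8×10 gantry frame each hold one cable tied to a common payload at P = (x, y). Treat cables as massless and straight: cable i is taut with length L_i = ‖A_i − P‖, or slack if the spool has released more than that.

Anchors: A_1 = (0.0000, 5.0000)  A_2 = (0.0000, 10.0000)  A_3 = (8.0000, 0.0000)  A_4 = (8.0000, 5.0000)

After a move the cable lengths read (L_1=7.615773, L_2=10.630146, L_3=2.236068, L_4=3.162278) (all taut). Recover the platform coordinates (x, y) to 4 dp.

each cable: (A_i−P)·(A_i−P) = L_i²; let k_i = ‖A_i‖²−L_i²
k_1 = 0.0000+25.0000−58.0000 = -33.0000
row 1: 0.0000x − 10.0000y = -20.0000  (k_2=-13.0000)
row 2: -16.0000x + 10.0000y = -92.0000  (k_3=59.0000)
row 3: -16.0000x + 0.0000y = -112.0000  (k_4=79.0000)
Cramer on rows 1–2 → x = 7.0000, y = 2.0000
check cable 4: ‖A_4−P‖² = 10.0000 ≈ L_4² = 10.0000 ✓

(7.0000, 2.0000)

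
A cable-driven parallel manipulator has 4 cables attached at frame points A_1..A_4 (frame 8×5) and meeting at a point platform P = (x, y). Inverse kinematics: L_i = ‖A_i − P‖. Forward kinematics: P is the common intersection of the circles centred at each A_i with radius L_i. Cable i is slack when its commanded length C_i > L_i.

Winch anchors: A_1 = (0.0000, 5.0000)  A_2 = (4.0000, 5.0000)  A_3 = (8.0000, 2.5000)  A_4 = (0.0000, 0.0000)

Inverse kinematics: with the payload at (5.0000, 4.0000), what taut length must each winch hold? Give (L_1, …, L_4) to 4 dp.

(5.0990, 1.4142, 3.3541, 6.4031)

L_1 = √((0.0000−5.0000)² + (5.0000−4.0000)²) = 5.0990
L_2 = √((4.0000−5.0000)² + (5.0000−4.0000)²) = 1.4142
L_3 = √((8.0000−5.0000)² + (2.5000−4.0000)²) = 3.3541
L_4 = √((0.0000−5.0000)² + (0.0000−4.0000)²) = 6.4031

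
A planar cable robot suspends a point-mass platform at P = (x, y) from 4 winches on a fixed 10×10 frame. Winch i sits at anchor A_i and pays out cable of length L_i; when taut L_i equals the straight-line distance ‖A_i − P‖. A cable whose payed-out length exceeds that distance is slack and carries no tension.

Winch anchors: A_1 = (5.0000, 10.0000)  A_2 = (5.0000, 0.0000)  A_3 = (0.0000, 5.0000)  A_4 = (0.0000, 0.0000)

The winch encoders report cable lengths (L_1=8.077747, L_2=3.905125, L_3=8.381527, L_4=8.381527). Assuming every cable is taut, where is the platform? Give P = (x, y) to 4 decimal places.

each cable: (A_i−P)·(A_i−P) = L_i²; let k_i = ‖A_i‖²−L_i²
k_1 = 25.0000+100.0000−65.2500 = 59.7500
row 1: 0.0000x + 20.0000y = 50.0000  (k_2=9.7500)
row 2: 10.0000x + 10.0000y = 105.0000  (k_3=-45.2500)
row 3: 10.0000x + 20.0000y = 130.0000  (k_4=-70.2500)
Cramer on rows 1–2 → x = 8.0000, y = 2.5000
check cable 4: ‖A_4−P‖² = 70.2500 ≈ L_4² = 70.2500 ✓

(8.0000, 2.5000)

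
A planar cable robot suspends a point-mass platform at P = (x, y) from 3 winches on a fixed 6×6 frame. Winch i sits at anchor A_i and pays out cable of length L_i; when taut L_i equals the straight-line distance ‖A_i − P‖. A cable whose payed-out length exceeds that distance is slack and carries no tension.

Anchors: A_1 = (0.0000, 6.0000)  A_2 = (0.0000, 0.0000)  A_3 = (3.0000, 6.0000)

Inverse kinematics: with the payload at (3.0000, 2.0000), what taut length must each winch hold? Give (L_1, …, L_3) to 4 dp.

(5.0000, 3.6056, 4.0000)

cable 1: Δx=-3.0000, Δy=4.0000; L_1 = √(Δx²+Δy²) = 5.0000
cable 2: Δx=-3.0000, Δy=-2.0000; L_2 = √(Δx²+Δy²) = 3.6056
cable 3: Δx=0.0000, Δy=4.0000; L_3 = √(Δx²+Δy²) = 4.0000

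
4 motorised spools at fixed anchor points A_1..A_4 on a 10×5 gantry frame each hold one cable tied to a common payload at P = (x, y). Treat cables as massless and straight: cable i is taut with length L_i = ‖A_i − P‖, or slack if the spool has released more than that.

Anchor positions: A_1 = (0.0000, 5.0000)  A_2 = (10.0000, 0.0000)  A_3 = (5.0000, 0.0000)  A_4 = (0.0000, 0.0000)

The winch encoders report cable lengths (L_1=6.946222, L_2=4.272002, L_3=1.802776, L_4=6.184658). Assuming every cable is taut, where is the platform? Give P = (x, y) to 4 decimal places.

expand ‖A_i−P‖²=L_i² and subtract eq 1 (c_i ≔ ‖A_i‖²−L_i²)
c_1 = 0.0000+25.0000−48.2500 = -23.2500
eq1−eq2 → [-20.0000  10.0000]·P = -105.0000
eq1−eq3 → [-10.0000  10.0000]·P = -45.0000
eq1−eq4 → [0.0000  10.0000]·P = 15.0000
2×2 solve → P = (6.0000, 1.5000)
check cable 4: ‖A_4−P‖² = 38.2500 ≈ L_4² = 38.2500 ✓

(6.0000, 1.5000)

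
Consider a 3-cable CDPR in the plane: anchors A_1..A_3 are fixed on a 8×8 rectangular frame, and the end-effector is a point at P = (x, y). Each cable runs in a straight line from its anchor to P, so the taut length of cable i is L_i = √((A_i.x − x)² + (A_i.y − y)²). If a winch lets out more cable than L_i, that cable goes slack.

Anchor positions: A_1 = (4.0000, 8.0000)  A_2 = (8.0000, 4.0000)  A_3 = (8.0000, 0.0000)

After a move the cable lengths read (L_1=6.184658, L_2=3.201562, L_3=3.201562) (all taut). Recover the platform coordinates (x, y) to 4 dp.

expand ‖A_i−P‖²=L_i² and subtract eq 1 (q_i ≔ ‖A_i‖²−L_i²)
q_1 = 16.0000+64.0000−38.2500 = 41.7500
eq1−eq2 → [-8.0000  8.0000]·P = -28.0000
eq1−eq3 → [-8.0000  16.0000]·P = -12.0000
2×2 solve → P = (5.5000, 2.0000)

(5.5000, 2.0000)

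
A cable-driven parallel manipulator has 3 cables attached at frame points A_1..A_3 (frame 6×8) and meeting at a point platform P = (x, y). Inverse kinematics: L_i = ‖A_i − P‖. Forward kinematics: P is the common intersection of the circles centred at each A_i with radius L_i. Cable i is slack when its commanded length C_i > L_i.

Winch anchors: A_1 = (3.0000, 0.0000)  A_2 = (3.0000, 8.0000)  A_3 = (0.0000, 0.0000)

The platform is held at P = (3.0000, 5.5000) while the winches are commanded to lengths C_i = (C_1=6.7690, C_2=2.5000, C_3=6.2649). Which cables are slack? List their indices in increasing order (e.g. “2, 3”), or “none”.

1

cable 1: L_1 = ‖A_1−P‖ = 5.5000;  C_1 = 6.7690 → slack
cable 2: L_2 = ‖A_2−P‖ = 2.5000;  C_2 = 2.5000 → taut
cable 3: L_3 = ‖A_3−P‖ = 6.2650;  C_3 = 6.2649 → taut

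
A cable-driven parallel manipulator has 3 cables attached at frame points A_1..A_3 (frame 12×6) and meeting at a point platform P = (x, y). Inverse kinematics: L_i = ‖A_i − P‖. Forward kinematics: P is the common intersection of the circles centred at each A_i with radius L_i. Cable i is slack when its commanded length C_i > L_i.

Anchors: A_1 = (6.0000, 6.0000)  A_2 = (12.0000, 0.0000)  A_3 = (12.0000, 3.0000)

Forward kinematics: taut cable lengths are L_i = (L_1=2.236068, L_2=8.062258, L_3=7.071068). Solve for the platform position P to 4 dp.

(5.0000, 4.0000)

expand ‖A_i−P‖²=L_i² and subtract eq 1 (c_i ≔ ‖A_i‖²−L_i²)
c_1 = 36.0000+36.0000−5.0000 = 67.0000
eq1−eq2 → [-12.0000  12.0000]·P = -12.0000
eq1−eq3 → [-12.0000  6.0000]·P = -36.0000
2×2 solve → P = (5.0000, 4.0000)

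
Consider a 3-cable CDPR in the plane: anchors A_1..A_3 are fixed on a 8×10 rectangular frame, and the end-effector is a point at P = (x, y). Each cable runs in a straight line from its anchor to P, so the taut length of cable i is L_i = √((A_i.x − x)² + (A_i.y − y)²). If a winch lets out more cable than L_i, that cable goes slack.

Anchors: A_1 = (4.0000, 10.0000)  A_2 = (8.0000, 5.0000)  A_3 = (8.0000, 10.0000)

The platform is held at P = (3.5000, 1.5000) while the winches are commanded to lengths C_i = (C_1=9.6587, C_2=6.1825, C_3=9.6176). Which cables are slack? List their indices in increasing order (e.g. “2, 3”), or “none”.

cable 1: L_1 = ‖A_1−P‖ = 8.5147;  C_1 = 9.6587 → slack
cable 2: L_2 = ‖A_2−P‖ = 5.7009;  C_2 = 6.1825 → slack
cable 3: L_3 = ‖A_3−P‖ = 9.6177;  C_3 = 9.6176 → taut

1, 2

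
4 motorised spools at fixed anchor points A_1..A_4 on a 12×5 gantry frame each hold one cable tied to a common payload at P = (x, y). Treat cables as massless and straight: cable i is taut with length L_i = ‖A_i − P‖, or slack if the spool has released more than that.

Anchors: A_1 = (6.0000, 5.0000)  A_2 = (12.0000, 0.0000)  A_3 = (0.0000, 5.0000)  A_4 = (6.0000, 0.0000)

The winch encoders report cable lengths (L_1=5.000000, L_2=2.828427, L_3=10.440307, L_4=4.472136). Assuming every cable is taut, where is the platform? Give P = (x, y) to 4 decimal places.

circle eqns → linear via eq_j − eq_1; set q_j = A_j·A_j − L_j²
q_1 = 36.0000+25.0000−25.0000 = 36.0000
-12.0000·x + 10.0000·y = q_1−q_2 = -100.0000
12.0000·x + 0.0000·y = q_1−q_3 = 120.0000
0.0000·x + 10.0000·y = q_1−q_4 = 20.0000
solve first two rows → x=10.0000, y=2.0000
check cable 4: ‖A_4−P‖² = 20.0000 ≈ L_4² = 20.0000 ✓

(10.0000, 2.0000)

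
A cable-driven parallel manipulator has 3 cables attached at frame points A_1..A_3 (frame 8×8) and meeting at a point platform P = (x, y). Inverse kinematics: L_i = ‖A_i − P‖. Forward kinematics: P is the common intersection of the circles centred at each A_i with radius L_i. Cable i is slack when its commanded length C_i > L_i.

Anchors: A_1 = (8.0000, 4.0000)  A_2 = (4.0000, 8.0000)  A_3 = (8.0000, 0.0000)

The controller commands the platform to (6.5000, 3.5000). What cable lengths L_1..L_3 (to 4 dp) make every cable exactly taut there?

L_1 = √((8.0000−6.5000)² + (4.0000−3.5000)²) = 1.5811
L_2 = √((4.0000−6.5000)² + (8.0000−3.5000)²) = 5.1478
L_3 = √((8.0000−6.5000)² + (0.0000−3.5000)²) = 3.8079

(1.5811, 5.1478, 3.8079)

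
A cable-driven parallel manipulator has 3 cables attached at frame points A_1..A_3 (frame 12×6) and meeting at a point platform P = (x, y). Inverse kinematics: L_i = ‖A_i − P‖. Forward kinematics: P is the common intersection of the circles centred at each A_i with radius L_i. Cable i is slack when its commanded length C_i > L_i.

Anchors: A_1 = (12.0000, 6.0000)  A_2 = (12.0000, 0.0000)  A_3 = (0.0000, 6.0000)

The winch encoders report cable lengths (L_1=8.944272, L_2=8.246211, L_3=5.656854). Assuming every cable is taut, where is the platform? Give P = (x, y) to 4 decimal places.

(4.0000, 2.0000)

each cable: (A_i−P)·(A_i−P) = L_i²; let k_i = ‖A_i‖²−L_i²
k_1 = 144.0000+36.0000−80.0000 = 100.0000
row 1: 0.0000x + 12.0000y = 24.0000  (k_2=76.0000)
row 2: 24.0000x + 0.0000y = 96.0000  (k_3=4.0000)
Cramer on rows 1–2 → x = 4.0000, y = 2.0000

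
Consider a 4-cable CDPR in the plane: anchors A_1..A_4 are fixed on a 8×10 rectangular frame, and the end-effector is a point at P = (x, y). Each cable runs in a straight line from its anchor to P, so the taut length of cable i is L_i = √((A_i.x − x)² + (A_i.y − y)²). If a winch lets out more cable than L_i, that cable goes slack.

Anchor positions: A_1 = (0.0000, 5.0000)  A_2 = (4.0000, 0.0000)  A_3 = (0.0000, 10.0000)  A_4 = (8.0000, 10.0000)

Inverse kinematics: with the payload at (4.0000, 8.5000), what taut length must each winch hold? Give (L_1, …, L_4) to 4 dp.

(5.3151, 8.5000, 4.2720, 4.2720)

cable 1: Δx=-4.0000, Δy=-3.5000; L_1 = √(Δx²+Δy²) = 5.3151
cable 2: Δx=0.0000, Δy=-8.5000; L_2 = √(Δx²+Δy²) = 8.5000
cable 3: Δx=-4.0000, Δy=1.5000; L_3 = √(Δx²+Δy²) = 4.2720
cable 4: Δx=4.0000, Δy=1.5000; L_4 = √(Δx²+Δy²) = 4.2720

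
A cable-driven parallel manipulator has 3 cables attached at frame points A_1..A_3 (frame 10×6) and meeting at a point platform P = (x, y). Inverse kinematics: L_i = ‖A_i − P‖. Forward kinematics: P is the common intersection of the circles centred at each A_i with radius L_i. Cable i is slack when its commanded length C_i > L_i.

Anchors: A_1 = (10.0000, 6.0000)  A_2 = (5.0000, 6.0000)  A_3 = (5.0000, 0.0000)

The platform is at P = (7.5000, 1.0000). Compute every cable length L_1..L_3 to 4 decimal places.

L_1 = √((10.0000−7.5000)² + (6.0000−1.0000)²) = 5.5902
L_2 = √((5.0000−7.5000)² + (6.0000−1.0000)²) = 5.5902
L_3 = √((5.0000−7.5000)² + (0.0000−1.0000)²) = 2.6926

(5.5902, 5.5902, 2.6926)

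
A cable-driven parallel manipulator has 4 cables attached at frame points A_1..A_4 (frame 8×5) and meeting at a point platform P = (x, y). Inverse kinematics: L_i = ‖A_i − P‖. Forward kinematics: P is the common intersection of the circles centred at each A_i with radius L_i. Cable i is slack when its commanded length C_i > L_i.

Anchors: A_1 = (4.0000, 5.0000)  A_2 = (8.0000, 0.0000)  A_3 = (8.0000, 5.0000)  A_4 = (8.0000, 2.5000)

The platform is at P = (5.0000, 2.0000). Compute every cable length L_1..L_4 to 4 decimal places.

(3.1623, 3.6056, 4.2426, 3.0414)

L_1: Δ = A_1−P = (-1.0000, 3.0000) → ‖Δ‖ = √10.0000 = 3.1623
L_2: Δ = A_2−P = (3.0000, -2.0000) → ‖Δ‖ = √13.0000 = 3.6056
L_3: Δ = A_3−P = (3.0000, 3.0000) → ‖Δ‖ = √18.0000 = 4.2426
L_4: Δ = A_4−P = (3.0000, 0.5000) → ‖Δ‖ = √9.2500 = 3.0414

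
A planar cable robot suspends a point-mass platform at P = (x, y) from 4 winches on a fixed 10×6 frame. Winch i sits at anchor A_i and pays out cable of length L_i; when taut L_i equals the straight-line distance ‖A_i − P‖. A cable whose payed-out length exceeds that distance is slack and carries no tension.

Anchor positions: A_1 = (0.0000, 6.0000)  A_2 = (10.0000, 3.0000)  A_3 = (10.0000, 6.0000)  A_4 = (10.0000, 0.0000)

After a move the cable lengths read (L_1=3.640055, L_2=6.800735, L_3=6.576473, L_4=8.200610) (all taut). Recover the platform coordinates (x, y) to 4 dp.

circle eqns → linear via eq_j − eq_1; set q_j = A_j·A_j − L_j²
q_1 = 0.0000+36.0000−13.2500 = 22.7500
-20.0000·x + 6.0000·y = q_1−q_2 = -40.0000
-20.0000·x + 0.0000·y = q_1−q_3 = -70.0000
-20.0000·x + 12.0000·y = q_1−q_4 = -10.0000
solve first two rows → x=3.5000, y=5.0000
check cable 4: ‖A_4−P‖² = 67.2500 ≈ L_4² = 67.2500 ✓

(3.5000, 5.0000)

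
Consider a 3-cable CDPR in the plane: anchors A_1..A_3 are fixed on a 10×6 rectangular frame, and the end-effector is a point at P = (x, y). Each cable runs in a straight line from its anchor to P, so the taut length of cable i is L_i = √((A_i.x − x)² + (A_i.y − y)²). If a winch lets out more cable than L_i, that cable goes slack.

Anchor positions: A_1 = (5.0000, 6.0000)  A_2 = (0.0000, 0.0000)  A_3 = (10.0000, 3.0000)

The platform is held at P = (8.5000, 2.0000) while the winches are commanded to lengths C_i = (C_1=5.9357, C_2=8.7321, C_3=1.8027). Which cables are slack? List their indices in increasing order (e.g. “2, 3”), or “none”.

i=1: geometric 5.3151 vs commanded 5.9357 ⇒ slack
i=2: geometric 8.7321 vs commanded 8.7321 ⇒ taut
i=3: geometric 1.8028 vs commanded 1.8027 ⇒ taut

1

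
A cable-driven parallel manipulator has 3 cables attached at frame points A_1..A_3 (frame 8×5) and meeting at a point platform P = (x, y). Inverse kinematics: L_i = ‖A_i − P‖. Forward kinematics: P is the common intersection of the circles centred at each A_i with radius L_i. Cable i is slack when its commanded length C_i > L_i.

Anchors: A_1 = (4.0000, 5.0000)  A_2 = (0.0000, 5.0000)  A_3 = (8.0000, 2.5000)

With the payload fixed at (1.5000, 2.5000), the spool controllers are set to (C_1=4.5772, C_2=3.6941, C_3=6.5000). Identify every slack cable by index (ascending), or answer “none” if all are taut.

1, 2

cable 1: √((2.5000)²+(2.5000)²)=3.5355, C_1=4.5772: slack
cable 2: √((-1.5000)²+(2.5000)²)=2.9155, C_2=3.6941: slack
cable 3: √((6.5000)²+(0.0000)²)=6.5000, C_3=6.5000: taut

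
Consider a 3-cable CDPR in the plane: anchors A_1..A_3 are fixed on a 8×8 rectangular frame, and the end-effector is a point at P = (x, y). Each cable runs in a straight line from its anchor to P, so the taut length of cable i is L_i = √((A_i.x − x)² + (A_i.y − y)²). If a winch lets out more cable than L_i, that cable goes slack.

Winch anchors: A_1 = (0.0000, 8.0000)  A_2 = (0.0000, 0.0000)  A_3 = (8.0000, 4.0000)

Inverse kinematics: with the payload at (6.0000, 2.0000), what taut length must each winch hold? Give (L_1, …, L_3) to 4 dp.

(8.4853, 6.3246, 2.8284)

L_1 = √((0.0000−6.0000)² + (8.0000−2.0000)²) = 8.4853
L_2 = √((0.0000−6.0000)² + (0.0000−2.0000)²) = 6.3246
L_3 = √((8.0000−6.0000)² + (4.0000−2.0000)²) = 2.8284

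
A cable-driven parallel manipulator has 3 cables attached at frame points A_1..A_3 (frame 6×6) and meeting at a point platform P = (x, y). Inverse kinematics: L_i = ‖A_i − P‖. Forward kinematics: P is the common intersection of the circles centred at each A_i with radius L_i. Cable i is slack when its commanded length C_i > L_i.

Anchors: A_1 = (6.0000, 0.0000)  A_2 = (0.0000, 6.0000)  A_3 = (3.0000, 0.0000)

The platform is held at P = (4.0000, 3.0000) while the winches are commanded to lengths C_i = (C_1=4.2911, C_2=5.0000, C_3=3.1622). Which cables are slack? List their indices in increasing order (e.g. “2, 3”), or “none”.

1

cable 1: L_1 = ‖A_1−P‖ = 3.6056;  C_1 = 4.2911 → slack
cable 2: L_2 = ‖A_2−P‖ = 5.0000;  C_2 = 5.0000 → taut
cable 3: L_3 = ‖A_3−P‖ = 3.1623;  C_3 = 3.1622 → taut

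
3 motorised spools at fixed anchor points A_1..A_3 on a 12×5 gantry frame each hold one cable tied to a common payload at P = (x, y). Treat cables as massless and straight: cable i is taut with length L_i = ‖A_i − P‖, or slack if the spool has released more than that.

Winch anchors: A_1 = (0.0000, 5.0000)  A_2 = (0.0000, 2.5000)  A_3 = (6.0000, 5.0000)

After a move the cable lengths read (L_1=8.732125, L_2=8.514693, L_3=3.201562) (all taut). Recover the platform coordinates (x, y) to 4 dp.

(8.5000, 3.0000)

each cable: (A_i−P)·(A_i−P) = L_i²; let q_i = ‖A_i‖²−L_i²
q_1 = 0.0000+25.0000−76.2500 = -51.2500
row 1: 0.0000x + 5.0000y = 15.0000  (q_2=-66.2500)
row 2: -12.0000x + 0.0000y = -102.0000  (q_3=50.7500)
Cramer on rows 1–2 → x = 8.5000, y = 3.0000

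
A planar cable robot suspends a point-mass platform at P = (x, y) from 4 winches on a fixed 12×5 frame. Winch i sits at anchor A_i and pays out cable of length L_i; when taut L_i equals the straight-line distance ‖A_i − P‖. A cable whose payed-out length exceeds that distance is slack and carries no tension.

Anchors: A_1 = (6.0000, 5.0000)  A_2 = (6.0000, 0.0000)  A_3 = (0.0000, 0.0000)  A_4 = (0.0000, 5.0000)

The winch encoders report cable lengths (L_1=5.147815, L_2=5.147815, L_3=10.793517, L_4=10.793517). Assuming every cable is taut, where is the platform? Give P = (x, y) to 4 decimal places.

(10.5000, 2.5000)

each cable: (A_i−P)·(A_i−P) = L_i²; let k_i = ‖A_i‖²−L_i²
k_1 = 36.0000+25.0000−26.5000 = 34.5000
row 1: 0.0000x + 10.0000y = 25.0000  (k_2=9.5000)
row 2: 12.0000x + 10.0000y = 151.0000  (k_3=-116.5000)
row 3: 12.0000x + 0.0000y = 126.0000  (k_4=-91.5000)
Cramer on rows 1–2 → x = 10.5000, y = 2.5000
check cable 4: ‖A_4−P‖² = 116.5000 ≈ L_4² = 116.5000 ✓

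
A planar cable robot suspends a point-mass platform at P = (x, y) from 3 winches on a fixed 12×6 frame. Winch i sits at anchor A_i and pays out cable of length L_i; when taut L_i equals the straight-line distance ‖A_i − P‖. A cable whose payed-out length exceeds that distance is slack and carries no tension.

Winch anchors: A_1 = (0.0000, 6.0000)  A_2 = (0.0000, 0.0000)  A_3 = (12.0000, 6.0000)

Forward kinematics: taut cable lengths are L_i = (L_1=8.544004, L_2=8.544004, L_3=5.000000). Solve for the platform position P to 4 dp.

(8.0000, 3.0000)

expand ‖A_i−P‖²=L_i² and subtract eq 1 (q_i ≔ ‖A_i‖²−L_i²)
q_1 = 0.0000+36.0000−73.0000 = -37.0000
eq1−eq2 → [0.0000  12.0000]·P = 36.0000
eq1−eq3 → [-24.0000  0.0000]·P = -192.0000
2×2 solve → P = (8.0000, 3.0000)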